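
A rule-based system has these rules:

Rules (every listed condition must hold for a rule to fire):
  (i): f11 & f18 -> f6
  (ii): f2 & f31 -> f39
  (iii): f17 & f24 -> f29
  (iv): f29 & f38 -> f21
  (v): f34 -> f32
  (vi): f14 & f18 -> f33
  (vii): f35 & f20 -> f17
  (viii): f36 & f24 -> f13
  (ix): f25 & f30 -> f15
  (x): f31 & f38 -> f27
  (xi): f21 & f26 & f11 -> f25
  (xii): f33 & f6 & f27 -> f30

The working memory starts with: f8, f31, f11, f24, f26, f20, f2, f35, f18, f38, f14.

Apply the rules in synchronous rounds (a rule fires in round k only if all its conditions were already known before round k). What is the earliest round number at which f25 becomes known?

4

[1] (i) [f11 & f18 -> f6]; (ii) [f2 & f31 -> f39]; (vi) [f14 & f18 -> f33]; (vii) [f35 & f20 -> f17]; (x) [f31 & f38 -> f27]. ⇒ new: f6, f39, f33, f17, f27.
[2] (iii) [f17 & f24 -> f29]; (xii) [f33 & f6 & f27 -> f30]. ⇒ new: f29, f30.
[3] (iv) [f29 & f38 -> f21]. ⇒ new: f21.
[4] (xi) [f21 & f26 & f11 -> f25]. ⇒ new: f25.
f25 first appears in round 4.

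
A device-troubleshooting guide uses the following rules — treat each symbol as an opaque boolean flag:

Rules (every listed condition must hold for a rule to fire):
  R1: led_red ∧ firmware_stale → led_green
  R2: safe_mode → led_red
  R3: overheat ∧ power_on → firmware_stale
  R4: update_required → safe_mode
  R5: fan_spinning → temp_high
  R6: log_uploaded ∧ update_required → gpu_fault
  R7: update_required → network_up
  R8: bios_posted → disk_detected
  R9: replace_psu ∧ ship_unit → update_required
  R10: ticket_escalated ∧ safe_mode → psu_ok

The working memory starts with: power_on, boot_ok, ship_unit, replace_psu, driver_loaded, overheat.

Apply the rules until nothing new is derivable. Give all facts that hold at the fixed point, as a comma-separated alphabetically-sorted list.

boot_ok, driver_loaded, firmware_stale, led_green, led_red, network_up, overheat, power_on, replace_psu, safe_mode, ship_unit, update_required

Round 1: R3 [overheat ∧ power_on → firmware_stale]; R9 [replace_psu ∧ ship_unit → update_required]. New: firmware_stale, update_required.
Round 2: R4 [update_required → safe_mode]; R7 [update_required → network_up]. New: safe_mode, network_up.
Round 3: R2 [safe_mode → led_red]. New: led_red.
Round 4: R1 [led_red ∧ firmware_stale → led_green]. New: led_green.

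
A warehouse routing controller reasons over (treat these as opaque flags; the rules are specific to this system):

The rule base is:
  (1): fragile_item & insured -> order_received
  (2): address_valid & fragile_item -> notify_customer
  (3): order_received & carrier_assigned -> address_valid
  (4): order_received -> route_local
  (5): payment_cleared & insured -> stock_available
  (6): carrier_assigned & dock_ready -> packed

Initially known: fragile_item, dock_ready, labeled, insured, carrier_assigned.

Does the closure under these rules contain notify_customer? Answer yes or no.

Round 1 fires (1), (6), giving order_received, packed.
Round 2 fires (3), (4), giving address_valid, route_local.
Round 3 fires (2), giving notify_customer.
notify_customer appears in round 3, so it is derivable.

yes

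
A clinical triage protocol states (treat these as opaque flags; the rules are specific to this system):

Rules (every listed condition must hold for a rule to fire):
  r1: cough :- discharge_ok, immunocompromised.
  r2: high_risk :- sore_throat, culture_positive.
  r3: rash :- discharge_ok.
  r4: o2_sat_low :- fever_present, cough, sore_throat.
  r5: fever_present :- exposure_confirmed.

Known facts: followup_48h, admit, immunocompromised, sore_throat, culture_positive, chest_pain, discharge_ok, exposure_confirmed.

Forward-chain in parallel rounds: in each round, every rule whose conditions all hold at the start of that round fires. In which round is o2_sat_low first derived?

2

[1] r1 [cough :- discharge_ok, immunocompromised.]; r2 [high_risk :- sore_throat, culture_positive.]; r3 [rash :- discharge_ok.]; r5 [fever_present :- exposure_confirmed.]. ⇒ new: cough, high_risk, rash, fever_present.
[2] r4 [o2_sat_low :- fever_present, cough, sore_throat.]. ⇒ new: o2_sat_low.
o2_sat_low first appears in round 2.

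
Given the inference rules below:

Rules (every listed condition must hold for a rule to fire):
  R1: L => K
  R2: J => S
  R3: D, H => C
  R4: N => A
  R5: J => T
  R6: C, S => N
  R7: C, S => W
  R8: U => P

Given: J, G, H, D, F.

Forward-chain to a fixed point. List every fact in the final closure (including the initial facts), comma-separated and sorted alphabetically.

Round 1: R2 [J => S]; R3 [D, H => C]; R5 [J => T]. New: S, C, T.
Round 2: R6 [C, S => N]; R7 [C, S => W]. New: N, W.
Round 3: R4 [N => A]. New: A.

A, C, D, F, G, H, J, N, S, T, W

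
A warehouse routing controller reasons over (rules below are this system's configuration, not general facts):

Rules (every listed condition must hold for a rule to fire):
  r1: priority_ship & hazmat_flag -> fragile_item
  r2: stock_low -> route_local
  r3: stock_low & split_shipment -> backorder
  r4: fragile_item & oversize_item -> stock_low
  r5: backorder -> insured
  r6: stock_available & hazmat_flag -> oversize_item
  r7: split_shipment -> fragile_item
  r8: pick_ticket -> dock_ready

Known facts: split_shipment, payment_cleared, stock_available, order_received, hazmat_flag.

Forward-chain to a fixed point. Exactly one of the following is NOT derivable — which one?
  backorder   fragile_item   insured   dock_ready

[1] r6 [stock_available & hazmat_flag -> oversize_item]; r7 [split_shipment -> fragile_item]. ⇒ new: oversize_item, fragile_item.
[2] r4 [fragile_item & oversize_item -> stock_low]. ⇒ new: stock_low.
[3] r2 [stock_low -> route_local]; r3 [stock_low & split_shipment -> backorder]. ⇒ new: route_local, backorder.
[4] r5 [backorder -> insured]. ⇒ new: insured.
Derived: backorder (round 3), fragile_item (round 1), insured (round 4). dock_ready never appears in any round.

dock_ready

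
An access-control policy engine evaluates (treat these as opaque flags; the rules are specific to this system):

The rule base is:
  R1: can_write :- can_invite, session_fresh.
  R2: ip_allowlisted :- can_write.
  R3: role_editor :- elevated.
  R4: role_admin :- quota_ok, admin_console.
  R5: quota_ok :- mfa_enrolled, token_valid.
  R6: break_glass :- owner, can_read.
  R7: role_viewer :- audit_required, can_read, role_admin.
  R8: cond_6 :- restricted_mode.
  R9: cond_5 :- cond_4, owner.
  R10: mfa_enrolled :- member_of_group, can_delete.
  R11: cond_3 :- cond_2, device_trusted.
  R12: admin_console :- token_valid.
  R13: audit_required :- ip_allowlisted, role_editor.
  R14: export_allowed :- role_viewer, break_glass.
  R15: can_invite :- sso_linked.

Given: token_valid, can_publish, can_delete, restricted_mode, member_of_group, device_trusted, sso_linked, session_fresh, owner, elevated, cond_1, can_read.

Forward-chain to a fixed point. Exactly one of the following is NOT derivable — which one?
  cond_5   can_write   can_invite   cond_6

cond_5

Round 1 — R3, R6, R8, R10, R12, R15, derive role_editor, break_glass, cond_6, mfa_enrolled, admin_console, can_invite.
Round 2 — R1, R5, derive can_write, quota_ok.
Round 3 — R2, R4, derive ip_allowlisted, role_admin.
Round 4 — R13, derive audit_required.
Round 5 — R7, derive role_viewer.
Round 6 — R14, derive export_allowed.
Derived: can_write (round 2), cond_6 (round 1), can_invite (round 1). cond_5 never appears in any round.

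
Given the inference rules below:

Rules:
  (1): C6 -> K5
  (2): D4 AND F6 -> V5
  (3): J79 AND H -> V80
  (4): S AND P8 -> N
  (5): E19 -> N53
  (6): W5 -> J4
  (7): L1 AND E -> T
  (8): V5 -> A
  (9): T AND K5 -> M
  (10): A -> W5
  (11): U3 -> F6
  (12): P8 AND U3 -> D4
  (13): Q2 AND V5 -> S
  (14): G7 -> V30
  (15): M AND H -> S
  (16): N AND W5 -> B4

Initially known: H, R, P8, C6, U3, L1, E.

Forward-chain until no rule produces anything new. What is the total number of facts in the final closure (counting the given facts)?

19

Round 1 — (1), (7), (11), (12), derive K5, T, F6, D4.
Round 2 — (2), (9), derive V5, M.
Round 3 — (8), (15), derive A, S.
Round 4 — (4), (10), derive N, W5.
Round 5 — (6), (16), derive J4, B4.
Closure: {A, B4, C6, D4, E, F6, H, J4, K5, L1, M, N, P8, R, S, T, U3, V5, W5} — 19 facts.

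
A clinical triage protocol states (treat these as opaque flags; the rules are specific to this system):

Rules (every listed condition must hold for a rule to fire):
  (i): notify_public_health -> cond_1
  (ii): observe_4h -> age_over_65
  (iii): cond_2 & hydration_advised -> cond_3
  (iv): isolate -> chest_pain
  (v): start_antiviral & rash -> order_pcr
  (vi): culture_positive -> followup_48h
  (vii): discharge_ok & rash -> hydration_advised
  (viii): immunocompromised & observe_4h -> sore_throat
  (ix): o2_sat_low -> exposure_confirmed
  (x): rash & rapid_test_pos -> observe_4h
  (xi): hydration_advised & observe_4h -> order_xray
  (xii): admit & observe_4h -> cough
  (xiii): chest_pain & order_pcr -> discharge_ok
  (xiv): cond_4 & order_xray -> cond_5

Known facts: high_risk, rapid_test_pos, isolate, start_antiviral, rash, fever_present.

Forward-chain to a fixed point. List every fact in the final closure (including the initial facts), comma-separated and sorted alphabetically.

Round 1 fires (iv), (v), (x), giving chest_pain, order_pcr, observe_4h.
Round 2 fires (ii), (xiii), giving age_over_65, discharge_ok.
Round 3 fires (vii), giving hydration_advised.
Round 4 fires (xi), giving order_xray.

age_over_65, chest_pain, discharge_ok, fever_present, high_risk, hydration_advised, isolate, observe_4h, order_pcr, order_xray, rapid_test_pos, rash, start_antiviral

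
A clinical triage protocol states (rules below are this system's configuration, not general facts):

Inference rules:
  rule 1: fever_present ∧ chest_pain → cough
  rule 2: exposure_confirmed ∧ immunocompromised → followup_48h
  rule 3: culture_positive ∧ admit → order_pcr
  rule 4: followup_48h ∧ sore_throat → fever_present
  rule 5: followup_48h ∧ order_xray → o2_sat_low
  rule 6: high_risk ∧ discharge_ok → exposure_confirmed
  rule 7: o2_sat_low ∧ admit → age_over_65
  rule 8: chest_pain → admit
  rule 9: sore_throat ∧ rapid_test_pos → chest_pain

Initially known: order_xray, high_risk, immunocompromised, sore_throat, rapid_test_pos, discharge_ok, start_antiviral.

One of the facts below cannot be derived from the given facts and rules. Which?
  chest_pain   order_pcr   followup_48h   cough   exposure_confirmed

order_pcr

Round 1: rule 6 [high_risk ∧ discharge_ok → exposure_confirmed]; rule 9 [sore_throat ∧ rapid_test_pos → chest_pain]. Adds exposure_confirmed, chest_pain.
Round 2: rule 2 [exposure_confirmed ∧ immunocompromised → followup_48h]; rule 8 [chest_pain → admit]. Adds followup_48h, admit.
Round 3: rule 4 [followup_48h ∧ sore_throat → fever_present]; rule 5 [followup_48h ∧ order_xray → o2_sat_low]. Adds fever_present, o2_sat_low.
Round 4: rule 1 [fever_present ∧ chest_pain → cough]; rule 7 [o2_sat_low ∧ admit → age_over_65]. Adds cough, age_over_65.
Derived: cough (round 4), chest_pain (round 1), followup_48h (round 2), exposure_confirmed (round 1). order_pcr never appears in any round.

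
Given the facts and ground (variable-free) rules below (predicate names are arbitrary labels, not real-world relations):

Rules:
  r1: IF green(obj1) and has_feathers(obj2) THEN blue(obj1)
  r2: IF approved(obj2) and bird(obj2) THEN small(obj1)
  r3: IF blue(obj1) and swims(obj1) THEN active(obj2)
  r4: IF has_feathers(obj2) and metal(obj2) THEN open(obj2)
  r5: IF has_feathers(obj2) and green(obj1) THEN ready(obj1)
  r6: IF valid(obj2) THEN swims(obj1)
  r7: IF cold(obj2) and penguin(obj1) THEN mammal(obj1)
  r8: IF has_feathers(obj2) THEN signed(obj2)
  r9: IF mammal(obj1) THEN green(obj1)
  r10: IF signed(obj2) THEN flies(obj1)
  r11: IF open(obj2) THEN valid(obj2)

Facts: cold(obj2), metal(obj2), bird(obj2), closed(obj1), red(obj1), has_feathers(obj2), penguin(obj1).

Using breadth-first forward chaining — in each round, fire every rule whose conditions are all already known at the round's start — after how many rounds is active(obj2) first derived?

4

Round 1 fires r4, r7, r8, giving open(obj2), mammal(obj1), signed(obj2).
Round 2 fires r9, r10, r11, giving green(obj1), flies(obj1), valid(obj2).
Round 3 fires r1, r5, r6, giving blue(obj1), ready(obj1), swims(obj1).
Round 4 fires r3, giving active(obj2).
active(obj2) first appears in round 4.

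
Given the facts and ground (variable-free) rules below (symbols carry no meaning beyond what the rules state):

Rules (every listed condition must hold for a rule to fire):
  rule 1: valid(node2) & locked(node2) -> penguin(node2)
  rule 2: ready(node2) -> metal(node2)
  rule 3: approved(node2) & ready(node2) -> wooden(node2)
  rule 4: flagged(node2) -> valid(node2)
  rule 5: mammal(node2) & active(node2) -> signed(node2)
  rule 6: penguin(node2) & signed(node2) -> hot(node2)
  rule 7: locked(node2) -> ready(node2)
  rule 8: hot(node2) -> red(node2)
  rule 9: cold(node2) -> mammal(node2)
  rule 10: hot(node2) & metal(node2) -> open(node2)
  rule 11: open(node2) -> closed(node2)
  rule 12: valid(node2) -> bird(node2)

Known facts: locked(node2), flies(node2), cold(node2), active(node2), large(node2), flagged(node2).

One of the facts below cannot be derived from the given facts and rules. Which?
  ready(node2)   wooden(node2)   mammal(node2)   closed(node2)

Round 1: rule 4 [flagged(node2) -> valid(node2)]; rule 7 [locked(node2) -> ready(node2)]; rule 9 [cold(node2) -> mammal(node2)]. Adds valid(node2), ready(node2), mammal(node2).
Round 2: rule 1 [valid(node2) & locked(node2) -> penguin(node2)]; rule 2 [ready(node2) -> metal(node2)]; rule 5 [mammal(node2) & active(node2) -> signed(node2)]; rule 12 [valid(node2) -> bird(node2)]. Adds penguin(node2), metal(node2), signed(node2), bird(node2).
Round 3: rule 6 [penguin(node2) & signed(node2) -> hot(node2)]. Adds hot(node2).
Round 4: rule 8 [hot(node2) -> red(node2)]; rule 10 [hot(node2) & metal(node2) -> open(node2)]. Adds red(node2), open(node2).
Round 5: rule 11 [open(node2) -> closed(node2)]. Adds closed(node2).
Derived: closed(node2) (round 5), ready(node2) (round 1), mammal(node2) (round 1). wooden(node2) never appears in any round.

wooden(node2)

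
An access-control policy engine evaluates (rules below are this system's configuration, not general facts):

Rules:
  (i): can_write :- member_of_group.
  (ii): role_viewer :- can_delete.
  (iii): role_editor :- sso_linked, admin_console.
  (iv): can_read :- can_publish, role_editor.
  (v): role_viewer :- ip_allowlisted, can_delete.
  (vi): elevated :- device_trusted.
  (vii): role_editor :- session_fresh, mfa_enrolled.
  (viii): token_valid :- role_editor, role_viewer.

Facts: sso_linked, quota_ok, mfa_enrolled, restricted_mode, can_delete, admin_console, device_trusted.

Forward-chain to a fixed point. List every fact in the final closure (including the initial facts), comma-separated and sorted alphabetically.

[1] (ii) [role_viewer :- can_delete.]; (iii) [role_editor :- sso_linked, admin_console.]; (vi) [elevated :- device_trusted.]. ⇒ new: role_viewer, role_editor, elevated.
[2] (viii) [token_valid :- role_editor, role_viewer.]. ⇒ new: token_valid.

admin_console, can_delete, device_trusted, elevated, mfa_enrolled, quota_ok, restricted_mode, role_editor, role_viewer, sso_linked, token_valid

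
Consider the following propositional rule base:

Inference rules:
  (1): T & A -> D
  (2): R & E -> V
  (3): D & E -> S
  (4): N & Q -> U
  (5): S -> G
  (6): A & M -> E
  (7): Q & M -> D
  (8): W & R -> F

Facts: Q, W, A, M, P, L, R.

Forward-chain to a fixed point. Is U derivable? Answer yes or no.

no

Round 1: (6) [A & M -> E]; (7) [Q & M -> D]; (8) [W & R -> F]. Adds E, D, F.
Round 2: (2) [R & E -> V]; (3) [D & E -> S]. Adds V, S.
Round 3: (5) [S -> G]. Adds G.
Fixed point reached. U is concluded only by (4); (4) needs N (never derived).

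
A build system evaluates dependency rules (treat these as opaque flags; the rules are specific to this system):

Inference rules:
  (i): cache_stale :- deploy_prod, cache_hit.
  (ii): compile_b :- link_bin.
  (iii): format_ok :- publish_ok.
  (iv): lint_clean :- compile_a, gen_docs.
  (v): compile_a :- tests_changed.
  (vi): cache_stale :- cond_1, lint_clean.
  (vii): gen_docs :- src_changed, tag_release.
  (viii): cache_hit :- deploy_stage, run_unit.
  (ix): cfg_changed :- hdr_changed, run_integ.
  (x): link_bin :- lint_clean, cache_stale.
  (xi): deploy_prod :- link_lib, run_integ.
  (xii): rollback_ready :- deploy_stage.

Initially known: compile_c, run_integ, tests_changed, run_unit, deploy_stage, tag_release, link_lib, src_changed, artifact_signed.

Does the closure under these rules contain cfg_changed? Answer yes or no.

Round 1: (v) [compile_a :- tests_changed.]; (vii) [gen_docs :- src_changed, tag_release.]; (viii) [cache_hit :- deploy_stage, run_unit.]; (xi) [deploy_prod :- link_lib, run_integ.]; (xii) [rollback_ready :- deploy_stage.]. New: compile_a, gen_docs, cache_hit, deploy_prod, rollback_ready.
Round 2: (i) [cache_stale :- deploy_prod, cache_hit.]; (iv) [lint_clean :- compile_a, gen_docs.]. New: cache_stale, lint_clean.
Round 3: (x) [link_bin :- lint_clean, cache_stale.]. New: link_bin.
Round 4: (ii) [compile_b :- link_bin.]. New: compile_b.
Fixed point reached. cfg_changed is concluded only by (ix); (ix) needs hdr_changed (never derived).

no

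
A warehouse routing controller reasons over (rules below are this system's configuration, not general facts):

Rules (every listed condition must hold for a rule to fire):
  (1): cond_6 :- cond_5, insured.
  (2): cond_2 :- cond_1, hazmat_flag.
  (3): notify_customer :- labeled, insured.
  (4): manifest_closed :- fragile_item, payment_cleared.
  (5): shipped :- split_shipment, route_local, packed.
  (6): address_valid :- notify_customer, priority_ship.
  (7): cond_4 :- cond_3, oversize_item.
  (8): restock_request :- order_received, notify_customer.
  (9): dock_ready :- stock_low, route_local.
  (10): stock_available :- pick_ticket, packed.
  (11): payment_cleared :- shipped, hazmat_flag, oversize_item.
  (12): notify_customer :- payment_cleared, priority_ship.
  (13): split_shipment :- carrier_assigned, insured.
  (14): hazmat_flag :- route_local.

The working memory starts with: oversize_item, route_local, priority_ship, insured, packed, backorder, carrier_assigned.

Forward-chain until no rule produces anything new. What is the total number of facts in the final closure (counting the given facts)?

Round 1 — (13), (14), derive split_shipment, hazmat_flag.
Round 2 — (5), derive shipped.
Round 3 — (11), derive payment_cleared.
Round 4 — (12), derive notify_customer.
Round 5 — (6), derive address_valid.
Closure: {address_valid, backorder, carrier_assigned, hazmat_flag, insured, notify_customer, oversize_item, packed, payment_cleared, priority_ship, route_local, shipped, split_shipment} — 13 facts.

13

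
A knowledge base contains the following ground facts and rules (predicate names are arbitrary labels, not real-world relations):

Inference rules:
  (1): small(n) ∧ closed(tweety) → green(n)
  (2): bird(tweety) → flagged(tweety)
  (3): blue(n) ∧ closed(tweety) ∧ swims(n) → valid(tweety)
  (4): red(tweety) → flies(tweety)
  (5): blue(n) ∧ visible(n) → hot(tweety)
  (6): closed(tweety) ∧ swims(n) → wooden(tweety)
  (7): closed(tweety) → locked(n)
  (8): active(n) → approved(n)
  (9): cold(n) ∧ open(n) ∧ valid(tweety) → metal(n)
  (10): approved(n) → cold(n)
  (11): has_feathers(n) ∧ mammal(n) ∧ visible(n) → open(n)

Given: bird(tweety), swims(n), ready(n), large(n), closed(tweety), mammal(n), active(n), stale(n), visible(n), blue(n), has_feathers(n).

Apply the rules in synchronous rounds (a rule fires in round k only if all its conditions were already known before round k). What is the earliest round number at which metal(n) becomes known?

3

[1] (2) [bird(tweety) → flagged(tweety)]; (3) [blue(n) ∧ closed(tweety) ∧ swims(n) → valid(tweety)]; (5) [blue(n) ∧ visible(n) → hot(tweety)]; (6) [closed(tweety) ∧ swims(n) → wooden(tweety)]; (7) [closed(tweety) → locked(n)]; (8) [active(n) → approved(n)]; (11) [has_feathers(n) ∧ mammal(n) ∧ visible(n) → open(n)]. ⇒ new: flagged(tweety), valid(tweety), hot(tweety), wooden(tweety), locked(n), approved(n), open(n).
[2] (10) [approved(n) → cold(n)]. ⇒ new: cold(n).
[3] (9) [cold(n) ∧ open(n) ∧ valid(tweety) → metal(n)]. ⇒ new: metal(n).
metal(n) first appears in round 3.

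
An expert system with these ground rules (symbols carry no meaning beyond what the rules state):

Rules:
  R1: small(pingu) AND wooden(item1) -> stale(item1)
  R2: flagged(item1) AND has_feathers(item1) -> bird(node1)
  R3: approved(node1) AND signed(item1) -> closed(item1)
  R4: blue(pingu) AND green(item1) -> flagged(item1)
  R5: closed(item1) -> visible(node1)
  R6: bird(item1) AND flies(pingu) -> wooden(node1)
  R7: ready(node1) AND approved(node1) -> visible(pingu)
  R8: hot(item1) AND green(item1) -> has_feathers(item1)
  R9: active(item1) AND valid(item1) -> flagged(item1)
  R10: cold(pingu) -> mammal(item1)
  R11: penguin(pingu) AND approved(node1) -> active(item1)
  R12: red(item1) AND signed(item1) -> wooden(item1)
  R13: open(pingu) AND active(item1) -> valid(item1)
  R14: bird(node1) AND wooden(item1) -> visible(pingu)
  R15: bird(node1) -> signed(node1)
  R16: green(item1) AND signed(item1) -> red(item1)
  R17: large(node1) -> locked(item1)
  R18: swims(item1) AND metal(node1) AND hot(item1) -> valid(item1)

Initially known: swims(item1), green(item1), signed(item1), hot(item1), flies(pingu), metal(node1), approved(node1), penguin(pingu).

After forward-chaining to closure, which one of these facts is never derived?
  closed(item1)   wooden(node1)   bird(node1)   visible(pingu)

Round 1: R3 [approved(node1) AND signed(item1) -> closed(item1)]; R8 [hot(item1) AND green(item1) -> has_feathers(item1)]; R11 [penguin(pingu) AND approved(node1) -> active(item1)]; R16 [green(item1) AND signed(item1) -> red(item1)]; R18 [swims(item1) AND metal(node1) AND hot(item1) -> valid(item1)]. New: closed(item1), has_feathers(item1), active(item1), red(item1), valid(item1).
Round 2: R5 [closed(item1) -> visible(node1)]; R9 [active(item1) AND valid(item1) -> flagged(item1)]; R12 [red(item1) AND signed(item1) -> wooden(item1)]. New: visible(node1), flagged(item1), wooden(item1).
Round 3: R2 [flagged(item1) AND has_feathers(item1) -> bird(node1)]. New: bird(node1).
Round 4: R14 [bird(node1) AND wooden(item1) -> visible(pingu)]; R15 [bird(node1) -> signed(node1)]. New: visible(pingu), signed(node1).
Derived: closed(item1) (round 1), bird(node1) (round 3), visible(pingu) (round 4). wooden(node1) never appears in any round.

wooden(node1)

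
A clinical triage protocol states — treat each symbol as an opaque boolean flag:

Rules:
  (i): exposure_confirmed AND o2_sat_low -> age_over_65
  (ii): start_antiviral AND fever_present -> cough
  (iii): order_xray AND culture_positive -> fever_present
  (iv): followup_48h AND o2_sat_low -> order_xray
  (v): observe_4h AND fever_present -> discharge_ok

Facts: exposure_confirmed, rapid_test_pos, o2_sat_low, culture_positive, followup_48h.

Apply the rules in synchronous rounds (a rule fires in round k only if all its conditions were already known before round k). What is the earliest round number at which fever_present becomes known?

2

Round 1: (i) [exposure_confirmed AND o2_sat_low -> age_over_65]; (iv) [followup_48h AND o2_sat_low -> order_xray]. Adds age_over_65, order_xray.
Round 2: (iii) [order_xray AND culture_positive -> fever_present]. Adds fever_present.
fever_present first appears in round 2.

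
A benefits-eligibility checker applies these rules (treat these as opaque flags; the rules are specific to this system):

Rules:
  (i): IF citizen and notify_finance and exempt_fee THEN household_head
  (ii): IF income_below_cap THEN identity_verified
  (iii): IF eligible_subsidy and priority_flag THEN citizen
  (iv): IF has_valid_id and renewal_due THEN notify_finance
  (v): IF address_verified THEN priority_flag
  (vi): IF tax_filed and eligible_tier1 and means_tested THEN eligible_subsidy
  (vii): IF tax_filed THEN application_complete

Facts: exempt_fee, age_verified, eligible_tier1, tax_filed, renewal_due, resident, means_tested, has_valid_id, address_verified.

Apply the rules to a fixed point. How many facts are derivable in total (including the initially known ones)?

Round 1 fires (iv), (v), (vi), (vii), giving notify_finance, priority_flag, eligible_subsidy, application_complete.
Round 2 fires (iii), giving citizen.
Round 3 fires (i), giving household_head.
Closure: {address_verified, age_verified, application_complete, citizen, eligible_subsidy, eligible_tier1, exempt_fee, has_valid_id, household_head, means_tested, notify_finance, priority_flag, renewal_due, resident, tax_filed} — 15 facts.

15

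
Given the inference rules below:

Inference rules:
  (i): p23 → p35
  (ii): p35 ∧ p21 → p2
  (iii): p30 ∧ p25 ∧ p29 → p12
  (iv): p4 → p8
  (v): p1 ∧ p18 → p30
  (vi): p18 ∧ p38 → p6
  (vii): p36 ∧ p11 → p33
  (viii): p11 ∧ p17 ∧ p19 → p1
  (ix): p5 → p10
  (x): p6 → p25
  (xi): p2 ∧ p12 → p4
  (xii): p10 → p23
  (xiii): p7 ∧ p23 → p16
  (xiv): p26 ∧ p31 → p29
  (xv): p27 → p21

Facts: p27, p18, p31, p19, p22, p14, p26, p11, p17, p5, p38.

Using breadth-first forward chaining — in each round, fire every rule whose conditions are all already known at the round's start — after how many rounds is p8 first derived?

Round 1: (vi) [p18 ∧ p38 → p6]; (viii) [p11 ∧ p17 ∧ p19 → p1]; (ix) [p5 → p10]; (xiv) [p26 ∧ p31 → p29]; (xv) [p27 → p21]. New: p6, p1, p10, p29, p21.
Round 2: (v) [p1 ∧ p18 → p30]; (x) [p6 → p25]; (xii) [p10 → p23]. New: p30, p25, p23.
Round 3: (i) [p23 → p35]; (iii) [p30 ∧ p25 ∧ p29 → p12]. New: p35, p12.
Round 4: (ii) [p35 ∧ p21 → p2]. New: p2.
Round 5: (xi) [p2 ∧ p12 → p4]. New: p4.
Round 6: (iv) [p4 → p8]. New: p8.
p8 first appears in round 6.

6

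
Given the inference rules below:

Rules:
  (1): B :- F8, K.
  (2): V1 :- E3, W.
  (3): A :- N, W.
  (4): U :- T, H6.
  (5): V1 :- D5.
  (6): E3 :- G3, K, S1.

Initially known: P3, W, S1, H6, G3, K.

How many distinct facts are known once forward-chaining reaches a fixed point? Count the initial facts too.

Round 1: (6) [E3 :- G3, K, S1.]. New: E3.
Round 2: (2) [V1 :- E3, W.]. New: V1.
Closure: {E3, G3, H6, K, P3, S1, V1, W} — 8 facts.

8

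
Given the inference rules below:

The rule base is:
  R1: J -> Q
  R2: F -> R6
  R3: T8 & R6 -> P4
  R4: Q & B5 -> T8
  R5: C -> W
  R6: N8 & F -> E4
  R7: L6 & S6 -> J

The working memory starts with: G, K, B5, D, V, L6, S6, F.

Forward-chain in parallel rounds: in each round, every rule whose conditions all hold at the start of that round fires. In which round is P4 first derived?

Round 1: R2 [F -> R6]; R7 [L6 & S6 -> J]. Adds R6, J.
Round 2: R1 [J -> Q]. Adds Q.
Round 3: R4 [Q & B5 -> T8]. Adds T8.
Round 4: R3 [T8 & R6 -> P4]. Adds P4.
P4 first appears in round 4.

4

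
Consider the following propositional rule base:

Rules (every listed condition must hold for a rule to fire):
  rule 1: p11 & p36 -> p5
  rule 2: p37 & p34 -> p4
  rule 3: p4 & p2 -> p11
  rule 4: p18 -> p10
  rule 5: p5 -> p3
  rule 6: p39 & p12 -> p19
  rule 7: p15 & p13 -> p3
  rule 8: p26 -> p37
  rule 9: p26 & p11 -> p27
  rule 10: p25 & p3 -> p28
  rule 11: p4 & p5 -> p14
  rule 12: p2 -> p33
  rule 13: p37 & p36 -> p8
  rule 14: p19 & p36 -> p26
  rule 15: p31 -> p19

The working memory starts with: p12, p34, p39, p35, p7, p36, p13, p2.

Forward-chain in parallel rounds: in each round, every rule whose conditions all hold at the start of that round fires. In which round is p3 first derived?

7

Round 1: rule 6 [p39 & p12 -> p19]; rule 12 [p2 -> p33]. New: p19, p33.
Round 2: rule 14 [p19 & p36 -> p26]. New: p26.
Round 3: rule 8 [p26 -> p37]. New: p37.
Round 4: rule 2 [p37 & p34 -> p4]; rule 13 [p37 & p36 -> p8]. New: p4, p8.
Round 5: rule 3 [p4 & p2 -> p11]. New: p11.
Round 6: rule 1 [p11 & p36 -> p5]; rule 9 [p26 & p11 -> p27]. New: p5, p27.
Round 7: rule 5 [p5 -> p3]; rule 11 [p4 & p5 -> p14]. New: p3, p14.
p3 first appears in round 7.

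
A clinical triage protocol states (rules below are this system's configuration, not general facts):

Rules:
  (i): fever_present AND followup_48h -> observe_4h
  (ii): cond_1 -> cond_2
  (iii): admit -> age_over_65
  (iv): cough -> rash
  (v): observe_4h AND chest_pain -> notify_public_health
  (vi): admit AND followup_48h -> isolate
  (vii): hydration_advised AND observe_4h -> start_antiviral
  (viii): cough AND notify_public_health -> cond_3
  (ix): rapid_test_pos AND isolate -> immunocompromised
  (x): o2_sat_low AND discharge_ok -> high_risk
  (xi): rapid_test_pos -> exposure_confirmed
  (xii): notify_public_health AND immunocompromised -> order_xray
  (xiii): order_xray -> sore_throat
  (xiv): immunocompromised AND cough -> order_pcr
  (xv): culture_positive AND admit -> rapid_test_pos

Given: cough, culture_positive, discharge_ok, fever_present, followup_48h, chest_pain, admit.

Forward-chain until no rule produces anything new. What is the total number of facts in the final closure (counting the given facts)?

Round 1 fires (i), (iii), (iv), (vi), (xv), giving observe_4h, age_over_65, rash, isolate, rapid_test_pos.
Round 2 fires (v), (ix), (xi), giving notify_public_health, immunocompromised, exposure_confirmed.
Round 3 fires (viii), (xii), (xiv), giving cond_3, order_xray, order_pcr.
Round 4 fires (xiii), giving sore_throat.
Closure: {admit, age_over_65, chest_pain, cond_3, cough, culture_positive, discharge_ok, exposure_confirmed, fever_present, followup_48h, immunocompromised, isolate, notify_public_health, observe_4h, order_pcr, order_xray, rapid_test_pos, rash, sore_throat} — 19 facts.

19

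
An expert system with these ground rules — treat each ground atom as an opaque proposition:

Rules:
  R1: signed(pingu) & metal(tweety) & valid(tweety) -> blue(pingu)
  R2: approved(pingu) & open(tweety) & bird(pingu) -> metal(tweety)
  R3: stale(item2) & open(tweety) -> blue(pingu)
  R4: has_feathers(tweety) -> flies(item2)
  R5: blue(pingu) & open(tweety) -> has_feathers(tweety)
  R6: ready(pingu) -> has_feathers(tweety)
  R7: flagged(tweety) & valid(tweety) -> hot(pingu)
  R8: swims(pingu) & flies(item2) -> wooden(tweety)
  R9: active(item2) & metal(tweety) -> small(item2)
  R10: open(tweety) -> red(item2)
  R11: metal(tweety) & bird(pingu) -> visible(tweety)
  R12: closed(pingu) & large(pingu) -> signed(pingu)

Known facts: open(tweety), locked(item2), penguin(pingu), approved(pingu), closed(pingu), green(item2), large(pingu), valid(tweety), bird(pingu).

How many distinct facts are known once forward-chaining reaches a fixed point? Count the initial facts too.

16

Round 1: R2 [approved(pingu) & open(tweety) & bird(pingu) -> metal(tweety)]; R10 [open(tweety) -> red(item2)]; R12 [closed(pingu) & large(pingu) -> signed(pingu)]. New: metal(tweety), red(item2), signed(pingu).
Round 2: R1 [signed(pingu) & metal(tweety) & valid(tweety) -> blue(pingu)]; R11 [metal(tweety) & bird(pingu) -> visible(tweety)]. New: blue(pingu), visible(tweety).
Round 3: R5 [blue(pingu) & open(tweety) -> has_feathers(tweety)]. New: has_feathers(tweety).
Round 4: R4 [has_feathers(tweety) -> flies(item2)]. New: flies(item2).
Closure: {approved(pingu), bird(pingu), blue(pingu), closed(pingu), flies(item2), green(item2), has_feathers(tweety), large(pingu), locked(item2), metal(tweety), open(tweety), penguin(pingu), red(item2), signed(pingu), valid(tweety), visible(tweety)} — 16 facts.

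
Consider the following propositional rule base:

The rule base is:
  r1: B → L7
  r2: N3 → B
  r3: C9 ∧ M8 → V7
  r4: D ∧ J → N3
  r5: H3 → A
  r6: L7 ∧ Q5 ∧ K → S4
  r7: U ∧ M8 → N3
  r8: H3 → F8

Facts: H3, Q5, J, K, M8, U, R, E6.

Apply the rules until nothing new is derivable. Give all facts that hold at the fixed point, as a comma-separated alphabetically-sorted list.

Round 1: r5 [H3 → A]; r7 [U ∧ M8 → N3]; r8 [H3 → F8]. Adds A, N3, F8.
Round 2: r2 [N3 → B]. Adds B.
Round 3: r1 [B → L7]. Adds L7.
Round 4: r6 [L7 ∧ Q5 ∧ K → S4]. Adds S4.

A, B, E6, F8, H3, J, K, L7, M8, N3, Q5, R, S4, U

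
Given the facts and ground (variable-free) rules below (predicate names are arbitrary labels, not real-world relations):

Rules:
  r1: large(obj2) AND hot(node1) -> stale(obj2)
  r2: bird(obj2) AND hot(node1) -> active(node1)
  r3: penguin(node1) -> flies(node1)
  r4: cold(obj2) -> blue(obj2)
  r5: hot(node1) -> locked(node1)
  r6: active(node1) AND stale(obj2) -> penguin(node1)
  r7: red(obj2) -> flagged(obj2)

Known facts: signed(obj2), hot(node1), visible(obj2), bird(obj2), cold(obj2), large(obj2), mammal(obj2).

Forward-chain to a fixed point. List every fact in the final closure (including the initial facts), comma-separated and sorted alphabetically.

active(node1), bird(obj2), blue(obj2), cold(obj2), flies(node1), hot(node1), large(obj2), locked(node1), mammal(obj2), penguin(node1), signed(obj2), stale(obj2), visible(obj2)

Round 1: r1 [large(obj2) AND hot(node1) -> stale(obj2)]; r2 [bird(obj2) AND hot(node1) -> active(node1)]; r4 [cold(obj2) -> blue(obj2)]; r5 [hot(node1) -> locked(node1)]. Adds stale(obj2), active(node1), blue(obj2), locked(node1).
Round 2: r6 [active(node1) AND stale(obj2) -> penguin(node1)]. Adds penguin(node1).
Round 3: r3 [penguin(node1) -> flies(node1)]. Adds flies(node1).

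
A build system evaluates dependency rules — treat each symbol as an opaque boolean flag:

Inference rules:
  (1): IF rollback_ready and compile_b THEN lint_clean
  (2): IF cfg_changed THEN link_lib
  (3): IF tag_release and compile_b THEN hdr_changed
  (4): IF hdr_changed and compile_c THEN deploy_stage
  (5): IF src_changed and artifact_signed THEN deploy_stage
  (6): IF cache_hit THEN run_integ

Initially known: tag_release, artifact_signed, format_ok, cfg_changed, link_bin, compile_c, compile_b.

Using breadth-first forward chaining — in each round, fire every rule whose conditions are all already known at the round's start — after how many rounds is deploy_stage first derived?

2

Round 1 fires (2), (3), giving link_lib, hdr_changed.
Round 2 fires (4), giving deploy_stage.
deploy_stage first appears in round 2.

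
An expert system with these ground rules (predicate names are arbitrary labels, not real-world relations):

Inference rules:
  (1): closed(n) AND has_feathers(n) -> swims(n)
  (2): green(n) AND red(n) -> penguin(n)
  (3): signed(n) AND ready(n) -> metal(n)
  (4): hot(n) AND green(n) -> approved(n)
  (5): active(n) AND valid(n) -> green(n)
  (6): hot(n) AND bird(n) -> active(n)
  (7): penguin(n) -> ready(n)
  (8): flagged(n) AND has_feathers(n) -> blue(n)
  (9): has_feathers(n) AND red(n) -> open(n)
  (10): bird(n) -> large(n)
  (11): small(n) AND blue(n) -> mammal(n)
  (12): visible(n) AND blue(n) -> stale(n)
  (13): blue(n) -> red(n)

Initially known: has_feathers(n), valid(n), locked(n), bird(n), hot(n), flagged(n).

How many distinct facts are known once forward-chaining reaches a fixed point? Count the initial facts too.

15

[1] (6) [hot(n) AND bird(n) -> active(n)]; (8) [flagged(n) AND has_feathers(n) -> blue(n)]; (10) [bird(n) -> large(n)]. ⇒ new: active(n), blue(n), large(n).
[2] (5) [active(n) AND valid(n) -> green(n)]; (13) [blue(n) -> red(n)]. ⇒ new: green(n), red(n).
[3] (2) [green(n) AND red(n) -> penguin(n)]; (4) [hot(n) AND green(n) -> approved(n)]; (9) [has_feathers(n) AND red(n) -> open(n)]. ⇒ new: penguin(n), approved(n), open(n).
[4] (7) [penguin(n) -> ready(n)]. ⇒ new: ready(n).
Closure: {active(n), approved(n), bird(n), blue(n), flagged(n), green(n), has_feathers(n), hot(n), large(n), locked(n), open(n), penguin(n), ready(n), red(n), valid(n)} — 15 facts.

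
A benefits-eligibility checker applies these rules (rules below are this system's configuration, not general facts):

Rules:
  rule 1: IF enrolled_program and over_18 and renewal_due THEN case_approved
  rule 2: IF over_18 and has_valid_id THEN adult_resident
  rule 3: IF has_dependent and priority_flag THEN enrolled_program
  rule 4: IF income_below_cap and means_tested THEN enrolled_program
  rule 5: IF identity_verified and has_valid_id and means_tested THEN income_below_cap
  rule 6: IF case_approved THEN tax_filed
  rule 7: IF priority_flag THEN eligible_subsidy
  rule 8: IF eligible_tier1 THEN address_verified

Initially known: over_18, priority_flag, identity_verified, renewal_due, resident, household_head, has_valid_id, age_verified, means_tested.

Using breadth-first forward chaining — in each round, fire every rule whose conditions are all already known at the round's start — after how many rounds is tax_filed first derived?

Round 1 fires rule 2, rule 5, rule 7, giving adult_resident, income_below_cap, eligible_subsidy.
Round 2 fires rule 4, giving enrolled_program.
Round 3 fires rule 1, giving case_approved.
Round 4 fires rule 6, giving tax_filed.
tax_filed first appears in round 4.

4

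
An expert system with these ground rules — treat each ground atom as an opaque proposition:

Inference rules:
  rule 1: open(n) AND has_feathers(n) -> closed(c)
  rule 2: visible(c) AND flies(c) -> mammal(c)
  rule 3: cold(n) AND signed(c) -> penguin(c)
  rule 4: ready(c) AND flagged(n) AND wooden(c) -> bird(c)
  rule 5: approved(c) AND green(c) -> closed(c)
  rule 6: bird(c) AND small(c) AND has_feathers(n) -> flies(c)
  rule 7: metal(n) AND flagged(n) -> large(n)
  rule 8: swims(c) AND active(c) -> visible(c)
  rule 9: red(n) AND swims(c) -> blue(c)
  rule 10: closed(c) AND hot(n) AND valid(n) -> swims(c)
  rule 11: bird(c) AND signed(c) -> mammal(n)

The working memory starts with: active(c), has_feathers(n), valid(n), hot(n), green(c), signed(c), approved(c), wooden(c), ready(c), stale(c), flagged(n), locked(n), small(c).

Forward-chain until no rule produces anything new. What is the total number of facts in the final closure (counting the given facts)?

20

Round 1 fires rule 4, rule 5, giving bird(c), closed(c).
Round 2 fires rule 6, rule 10, rule 11, giving flies(c), swims(c), mammal(n).
Round 3 fires rule 8, giving visible(c).
Round 4 fires rule 2, giving mammal(c).
Closure: {active(c), approved(c), bird(c), closed(c), flagged(n), flies(c), green(c), has_feathers(n), hot(n), locked(n), mammal(c), mammal(n), ready(c), signed(c), small(c), stale(c), swims(c), valid(n), visible(c), wooden(c)} — 20 facts.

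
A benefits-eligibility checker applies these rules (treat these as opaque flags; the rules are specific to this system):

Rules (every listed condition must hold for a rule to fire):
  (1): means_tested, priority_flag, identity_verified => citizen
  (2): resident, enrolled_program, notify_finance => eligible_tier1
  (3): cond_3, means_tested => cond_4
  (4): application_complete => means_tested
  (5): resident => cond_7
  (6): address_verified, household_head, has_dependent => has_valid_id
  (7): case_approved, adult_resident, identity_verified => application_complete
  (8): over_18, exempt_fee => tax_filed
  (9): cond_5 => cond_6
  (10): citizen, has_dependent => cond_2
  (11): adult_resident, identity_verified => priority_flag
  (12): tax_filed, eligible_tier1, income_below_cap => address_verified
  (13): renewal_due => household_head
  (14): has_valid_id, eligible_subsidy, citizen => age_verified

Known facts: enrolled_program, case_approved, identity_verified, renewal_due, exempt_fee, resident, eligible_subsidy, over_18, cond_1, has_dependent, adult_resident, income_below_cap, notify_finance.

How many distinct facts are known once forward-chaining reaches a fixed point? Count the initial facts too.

25

Round 1 fires (2), (5), (7), (8), (11), (13), giving eligible_tier1, cond_7, application_complete, tax_filed, priority_flag, household_head.
Round 2 fires (4), (12), giving means_tested, address_verified.
Round 3 fires (1), (6), giving citizen, has_valid_id.
Round 4 fires (10), (14), giving cond_2, age_verified.
Closure: {address_verified, adult_resident, age_verified, application_complete, case_approved, citizen, cond_1, cond_2, cond_7, eligible_subsidy, eligible_tier1, enrolled_program, exempt_fee, has_dependent, has_valid_id, household_head, identity_verified, income_below_cap, means_tested, notify_finance, over_18, priority_flag, renewal_due, resident, tax_filed} — 25 facts.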